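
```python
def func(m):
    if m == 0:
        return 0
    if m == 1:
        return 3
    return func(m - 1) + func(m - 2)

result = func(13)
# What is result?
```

Build up from base cases: func(0)=0, func(1)=3, func(2)=3, func(3)=6, func(4)=9, func(5)=15, func(6)=24, ..., func(13)=699

Answer: 699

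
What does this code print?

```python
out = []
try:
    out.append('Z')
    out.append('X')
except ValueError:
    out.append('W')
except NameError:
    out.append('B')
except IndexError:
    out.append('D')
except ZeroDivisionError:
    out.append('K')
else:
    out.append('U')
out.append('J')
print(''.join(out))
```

Execution trace: 'Z' (try body) → 'X' (try body, no exception) → 'U' (else) → 'J' (after the try/except). Output: ZXUJ

Answer: ZXUJ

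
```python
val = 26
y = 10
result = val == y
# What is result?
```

Trace:
`val = 26` → val = 26
`y = 10` → y = 10
`result = val == y` → result = False
So result = False

Answer: False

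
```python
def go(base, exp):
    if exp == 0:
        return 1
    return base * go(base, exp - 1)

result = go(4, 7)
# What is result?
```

go(4, 7) = 4 * 4 * 4 * 4 * 4 * 4 * 4 = 16384

Answer: 16384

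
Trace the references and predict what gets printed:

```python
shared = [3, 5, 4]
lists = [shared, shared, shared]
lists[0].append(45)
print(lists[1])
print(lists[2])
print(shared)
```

Key concept: list of same reference.
Step by step:
`shared = [3, 5, 4]` → shared = [3, 5, 4]
`lists = [shared, shared, shared]` → lists = [[3, 5, 4], [3, 5, 4], [3, 5, 4]]
`lists[0].append(45)` → shared = [3, 5, 4, 45]; lists = [[3, 5, 4, 45], [3, 5, 4, 45], [3, 5, 4, 45]]
`print(lists[1])` → prints [3, 5, 4, 45]
`print(lists[2])` → prints [3, 5, 4, 45]
`print(shared)` → prints [3, 5, 4, 45]

Answer:
[3, 5, 4, 45]
[3, 5, 4, 45]
[3, 5, 4, 45]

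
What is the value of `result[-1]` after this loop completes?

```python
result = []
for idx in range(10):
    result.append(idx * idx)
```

Last element of squares 0 to 9
`result` takes the values: [] → [0] → [0, 1] → [0, 1, 4] → [0, 1, 4, 9] → [0, 1, 4, 9, 16] → [0, 1, 4, 9, 16, 25] → [0, 1, 4, 9, 16, 25, 36] → [0, 1, 4, 9, 16, 25, 36, 49] → [0, 1, 4, 9, 16, 25, 36, 49, 64] → [0, 1, 4, 9, 16, 25, 36, 49, 64, 81]
So `result[-1]` = 81

Answer: 81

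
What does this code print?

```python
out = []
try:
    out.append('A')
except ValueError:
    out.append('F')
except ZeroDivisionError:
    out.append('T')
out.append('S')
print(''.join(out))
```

Execution trace: 'A' (try body, no exception) → 'S' (after the try/except). Output: AS

Answer: AS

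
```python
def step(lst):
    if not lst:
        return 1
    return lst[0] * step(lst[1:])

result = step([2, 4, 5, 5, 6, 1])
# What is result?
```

Product over [2, 4, 5, 5, 6, 1] = 2 * 4 * 5 * 5 * 6 * 1 = 1200

Answer: 1200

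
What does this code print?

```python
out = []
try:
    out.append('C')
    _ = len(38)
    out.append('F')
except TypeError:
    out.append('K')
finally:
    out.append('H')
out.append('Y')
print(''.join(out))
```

Execution trace: 'C' (try body) → 'K' (except TypeError) → 'H' (finally) → 'Y' (after the try/except). Output: CKHY

Answer: CKHY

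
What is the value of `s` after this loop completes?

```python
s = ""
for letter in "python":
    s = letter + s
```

Reverse 'python'
`s` takes the values: "" → "p" → "yp" → "typ" → "htyp" → "ohtyp" → "nohtyp"

Answer: "nohtyp"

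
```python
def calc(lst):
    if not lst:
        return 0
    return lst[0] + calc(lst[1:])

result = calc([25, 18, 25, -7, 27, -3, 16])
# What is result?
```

25 + 18 + 25 + (-7) + 27 + (-3) + 16 + 0 = 101

Answer: 101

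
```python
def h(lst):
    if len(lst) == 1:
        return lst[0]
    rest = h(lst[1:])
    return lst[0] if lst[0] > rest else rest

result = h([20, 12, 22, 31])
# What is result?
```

Recursive max over [20, 12, 22, 31] = 31

Answer: 31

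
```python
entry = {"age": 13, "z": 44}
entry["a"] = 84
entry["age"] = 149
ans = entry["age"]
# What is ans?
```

Trace:
`entry = {"age": 13, "z": 44}` → entry = {'age': 13, 'z': 44}
`entry["a"] = 84` → entry = {'age': 13, 'z': 44, 'a': 84}
`entry["age"] = 149` → entry = {'age': 149, 'z': 44, 'a': 84}
`ans = entry["age"]` → ans = 149
So ans = 149

Answer: 149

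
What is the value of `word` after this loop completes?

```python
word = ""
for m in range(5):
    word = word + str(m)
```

Concatenate digits 0 to 4
`word` takes the values: "" → "0" → "01" → "012" → "0123" → "01234"

Answer: "01234"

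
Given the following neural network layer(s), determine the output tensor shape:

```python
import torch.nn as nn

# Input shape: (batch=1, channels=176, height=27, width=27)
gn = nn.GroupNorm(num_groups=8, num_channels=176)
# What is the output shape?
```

Input: (1, 176, 27, 27) -> Output: (1, 176, 27, 27)

Answer: (1, 176, 27, 27)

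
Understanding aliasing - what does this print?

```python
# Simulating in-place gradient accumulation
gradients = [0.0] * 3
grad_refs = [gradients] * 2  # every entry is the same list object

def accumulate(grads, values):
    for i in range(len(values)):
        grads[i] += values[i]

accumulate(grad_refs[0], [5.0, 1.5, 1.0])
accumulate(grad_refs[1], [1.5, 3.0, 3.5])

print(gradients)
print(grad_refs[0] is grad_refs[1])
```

Key concept: gradient accumulation aliasing.
Step by step:
`gradients = [0.0] * 3` → gradients = [0.0, 0.0, 0.0]
`grad_refs = [gradients] * 2` → grad_refs = [[0.0, 0.0, 0.0], [0.0, 0.0, 0.0]]
`accumulate(grad_refs[0], [5.0, 1.5, 1.0])` → gradients = [5.0, 1.5, 1.0]; grad_refs = [[5.0, 1.5, 1.0], [5.0, 1.5, 1.0]]
`accumulate(grad_refs[1], [1.5, 3.0, 3.5])` → gradients = [6.5, 4.5, 4.5]; grad_refs = [[6.5, 4.5, 4.5], [6.5, 4.5, 4.5]]
`print(gradients)` → prints [6.5, 4.5, 4.5]
`print(grad_refs[0] is grad_refs[1])` → prints True

Answer:
[6.5, 4.5, 4.5]
True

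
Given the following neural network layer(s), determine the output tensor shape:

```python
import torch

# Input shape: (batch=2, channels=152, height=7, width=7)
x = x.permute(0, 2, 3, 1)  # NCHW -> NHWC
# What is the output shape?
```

Input: (2, 152, 7, 7) -> Output: (2, 7, 7, 152)

Answer: (2, 7, 7, 152)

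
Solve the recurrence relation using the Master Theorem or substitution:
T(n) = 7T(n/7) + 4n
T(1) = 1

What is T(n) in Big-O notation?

By Master Theorem: a=7, b=7, f(n)=4n. Since log_7(7) = 1 and f(n) = Θ(n^1), Case 2 applies. T(n) = O(n log n).

Answer: O(n log n)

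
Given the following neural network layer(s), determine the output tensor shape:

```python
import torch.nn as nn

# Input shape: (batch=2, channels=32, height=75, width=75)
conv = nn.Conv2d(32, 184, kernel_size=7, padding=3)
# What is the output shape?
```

Input: (2, 32, 75, 75) -> Output: (2, 184, 75, 75)

Answer: (2, 184, 75, 75)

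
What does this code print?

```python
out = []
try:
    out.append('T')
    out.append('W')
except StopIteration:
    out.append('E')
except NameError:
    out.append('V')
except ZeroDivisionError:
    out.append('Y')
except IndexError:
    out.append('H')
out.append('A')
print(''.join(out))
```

Execution trace: 'T' (try body) → 'W' (try body, no exception) → 'A' (after the try/except). Output: TWA

Answer: TWA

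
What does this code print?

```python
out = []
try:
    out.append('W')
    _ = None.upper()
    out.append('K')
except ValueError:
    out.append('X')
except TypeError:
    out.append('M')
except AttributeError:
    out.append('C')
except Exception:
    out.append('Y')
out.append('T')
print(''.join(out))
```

Execution trace: 'W' (try body) → 'C' (except AttributeError) → 'T' (after the try/except). Output: WCT

Answer: WCT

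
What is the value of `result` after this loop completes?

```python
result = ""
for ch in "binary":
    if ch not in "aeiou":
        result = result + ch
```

Remove vowels from 'binary'
`result` takes the values: "" → "b" → "bn" → "bnr" → "bnry"

Answer: "bnry"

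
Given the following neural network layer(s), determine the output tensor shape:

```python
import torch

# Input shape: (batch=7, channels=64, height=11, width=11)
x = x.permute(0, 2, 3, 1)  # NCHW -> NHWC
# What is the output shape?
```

Input: (7, 64, 11, 11) -> Output: (7, 11, 11, 64)

Answer: (7, 11, 11, 64)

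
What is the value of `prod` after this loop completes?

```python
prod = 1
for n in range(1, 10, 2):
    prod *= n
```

Product of 1, 3, 5, ... up to 9
`prod` takes the values: 1 → 3 → 15 → 105 → 945

Answer: 945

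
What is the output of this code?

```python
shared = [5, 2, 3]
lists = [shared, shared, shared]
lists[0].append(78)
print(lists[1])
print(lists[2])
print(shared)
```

Key concept: list of same reference.
Step by step:
`shared = [5, 2, 3]` → shared = [5, 2, 3]
`lists = [shared, shared, shared]` → lists = [[5, 2, 3], [5, 2, 3], [5, 2, 3]]
`lists[0].append(78)` → shared = [5, 2, 3, 78]; lists = [[5, 2, 3, 78], [5, 2, 3, 78], [5, 2, 3, 78]]
`print(lists[1])` → prints [5, 2, 3, 78]
`print(lists[2])` → prints [5, 2, 3, 78]
`print(shared)` → prints [5, 2, 3, 78]

Answer:
[5, 2, 3, 78]
[5, 2, 3, 78]
[5, 2, 3, 78]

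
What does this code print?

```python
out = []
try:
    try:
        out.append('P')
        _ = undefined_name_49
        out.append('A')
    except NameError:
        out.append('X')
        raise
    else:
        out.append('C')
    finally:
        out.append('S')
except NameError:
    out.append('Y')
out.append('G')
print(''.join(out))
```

Execution trace: 'P' (inner try body) → 'X' (inner except NameError) → 'S' (inner finally) → 'Y' (outer except NameError) → 'G' (after the try/except). Output: PXSYG

Answer: PXSYG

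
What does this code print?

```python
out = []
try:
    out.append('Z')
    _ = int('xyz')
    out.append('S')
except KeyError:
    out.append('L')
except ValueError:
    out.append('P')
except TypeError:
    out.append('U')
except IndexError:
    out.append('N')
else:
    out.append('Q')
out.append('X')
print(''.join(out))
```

Execution trace: 'Z' (try body) → 'P' (except ValueError) → 'X' (after the try/except). Output: ZPX

Answer: ZPX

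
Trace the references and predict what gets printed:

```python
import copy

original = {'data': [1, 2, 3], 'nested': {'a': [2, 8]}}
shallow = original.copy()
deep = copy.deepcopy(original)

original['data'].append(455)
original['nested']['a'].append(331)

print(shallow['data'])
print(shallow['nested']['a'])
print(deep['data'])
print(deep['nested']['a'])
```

Key concept: comparing shallow vs deep copy.
Step by step:
`original = {'data': [1, 2, 3], 'nested': {'a': [2, 8]}}` → original = {'data': [1, 2, 3], 'nested': {'a': [2, 8]}}
`shallow = original.copy()` → shallow = {'data': [1, 2, 3], 'nested': {'a': [2, 8]}}
`deep = copy.deepcopy(original)` → deep = {'data': [1, 2, 3], 'nested': {'a': [2, 8]}}
`original['data'].append(455)` → original = {'data': [1, 2, 3, 455], 'nested': {'a': [2, 8]}}; shallow = {'data': [1, 2, 3, 455], 'nested': {'a': [2, 8]}}
`original['nested']['a'].append(331)` → original = {'data': [1, 2, 3, 455], 'nested': {'a': [2, 8, 331]}}; shallow = {'data': [1, 2, 3, 455], 'nested': {'a': [2, 8, 331]}}
`print(shallow['data'])` → prints [1, 2, 3, 455]
`print(shallow['nested']['a'])` → prints [2, 8, 331]
`print(deep['data'])` → prints [1, 2, 3]
`print(deep['nested']['a'])` → prints [2, 8]

Answer:
[1, 2, 3, 455]
[2, 8, 331]
[1, 2, 3]
[2, 8]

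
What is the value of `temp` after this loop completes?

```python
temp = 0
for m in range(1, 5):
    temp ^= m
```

XOR of 1 to 4
`temp` takes the values: 0 → 1 → 3 → 0 → 4

Answer: 4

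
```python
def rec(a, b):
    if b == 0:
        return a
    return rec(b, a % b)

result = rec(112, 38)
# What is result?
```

rec(112, 38) -> rec(38, 36) -> rec(36, 2) -> rec(2, 0) -> 2

Answer: 2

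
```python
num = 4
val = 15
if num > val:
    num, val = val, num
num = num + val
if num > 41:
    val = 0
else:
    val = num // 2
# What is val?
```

Trace:
`num = 4` → num = 4
`val = 15` → val = 15
`if num > val: ...` → num > val is False → no variable changes
`num = num + val` → num = 19
`if num > 41: ...` → num > 41 is False, take else branch → val = 9
So val = 9

Answer: 9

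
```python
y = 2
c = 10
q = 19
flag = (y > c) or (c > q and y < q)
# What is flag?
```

Trace:
`y = 2` → y = 2
`c = 10` → c = 10
`q = 19` → q = 19
`flag = (y > c) or (c > q and y < q)` → flag = False
So flag = False

Answer: False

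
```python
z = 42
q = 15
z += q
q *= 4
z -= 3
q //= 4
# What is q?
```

Trace:
`z = 42` → z = 42
`q = 15` → q = 15
`z += q` → z = 57
`q *= 4` → q = 60
`z -= 3` → z = 54
`q //= 4` → q = 15
So q = 15

Answer: 15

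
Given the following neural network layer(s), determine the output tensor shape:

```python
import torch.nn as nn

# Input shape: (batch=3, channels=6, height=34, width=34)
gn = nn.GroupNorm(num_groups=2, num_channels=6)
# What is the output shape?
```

Input: (3, 6, 34, 34) -> Output: (3, 6, 34, 34)

Answer: (3, 6, 34, 34)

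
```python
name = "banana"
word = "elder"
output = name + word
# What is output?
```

Trace:
`name = "banana"` → name = 'banana'
`word = "elder"` → word = 'elder'
`output = name + word` → output = 'bananaelder'
So output = 'bananaelder'

Answer: 'bananaelder'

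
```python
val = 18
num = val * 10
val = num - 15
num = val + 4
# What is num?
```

Trace:
`val = 18` → val = 18
`num = val * 10` → num = 180
`val = num - 15` → val = 165
`num = val + 4` → num = 169
So num = 169

Answer: 169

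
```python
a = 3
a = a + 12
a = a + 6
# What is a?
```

Trace:
`a = 3` → a = 3
`a = a + 12` → a = 15
`a = a + 6` → a = 21
So a = 21

Answer: 21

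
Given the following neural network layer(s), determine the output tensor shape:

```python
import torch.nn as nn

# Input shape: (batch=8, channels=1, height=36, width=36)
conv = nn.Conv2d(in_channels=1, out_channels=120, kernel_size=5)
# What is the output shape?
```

Input: (8, 1, 36, 36) -> Output: (8, 120, 32, 32)

Answer: (8, 120, 32, 32)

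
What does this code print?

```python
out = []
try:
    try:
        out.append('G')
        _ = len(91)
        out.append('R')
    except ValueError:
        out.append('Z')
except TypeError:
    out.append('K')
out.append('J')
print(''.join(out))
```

Execution trace: 'G' (inner try body) → 'K' (outer except TypeError) → 'J' (after the try/except). Output: GKJ

Answer: GKJ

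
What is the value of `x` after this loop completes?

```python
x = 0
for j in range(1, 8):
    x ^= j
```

XOR of 1 to 7
`x` takes the values: 0 → 1 → 3 → 0 → 4 → 1 → 7 → 0

Answer: 0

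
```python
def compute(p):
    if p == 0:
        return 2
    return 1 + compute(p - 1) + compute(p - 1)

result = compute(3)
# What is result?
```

compute(p) = 1 + 2·compute(p-1), compute(0)=2. Closed form: (2+1)·2^3 - 1 = 23.

Answer: 23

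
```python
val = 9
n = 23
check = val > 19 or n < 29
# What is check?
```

Trace:
`val = 9` → val = 9
`n = 23` → n = 23
`check = val > 19 or n < 29` → check = True
So check = True

Answer: True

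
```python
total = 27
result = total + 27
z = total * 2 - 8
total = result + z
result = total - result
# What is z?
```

Trace:
`total = 27` → total = 27
`result = total + 27` → result = 54
`z = total * 2 - 8` → z = 46
`total = result + z` → total = 100
`result = total - result` → result = 46
So z = 46

Answer: 46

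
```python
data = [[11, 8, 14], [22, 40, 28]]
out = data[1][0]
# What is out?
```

Trace:
`data = [[11, 8, 14], [22, 40, 28]]` → data = [[11, 8, 14], [22, 40, 28]]
`out = data[1][0]` → out = 22
So out = 22

Answer: 22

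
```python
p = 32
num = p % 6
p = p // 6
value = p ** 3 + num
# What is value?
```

Trace:
`p = 32` → p = 32
`num = p % 6` → num = 2
`p = p // 6` → p = 5
`value = p ** 3 + num` → value = 127
So value = 127

Answer: 127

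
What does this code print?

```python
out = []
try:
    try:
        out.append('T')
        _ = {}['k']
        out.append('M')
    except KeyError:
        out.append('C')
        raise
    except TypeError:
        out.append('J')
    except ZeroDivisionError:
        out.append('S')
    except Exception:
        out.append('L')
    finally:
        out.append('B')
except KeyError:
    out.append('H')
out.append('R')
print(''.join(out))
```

Execution trace: 'T' (inner try body) → 'C' (inner except KeyError) → 'B' (inner finally) → 'H' (outer except KeyError) → 'R' (after the try/except). Output: TCBHR

Answer: TCBHR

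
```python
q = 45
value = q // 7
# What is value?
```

Trace:
`q = 45` → q = 45
`value = q // 7` → value = 6
So value = 6

Answer: 6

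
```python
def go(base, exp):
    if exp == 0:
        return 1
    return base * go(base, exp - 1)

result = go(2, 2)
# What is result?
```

go(2, 2) = 2 * 2 = 4

Answer: 4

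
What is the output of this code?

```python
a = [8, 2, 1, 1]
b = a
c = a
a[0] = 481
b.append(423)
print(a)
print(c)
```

Key concept: multiple aliases.
Step by step:
`a = [8, 2, 1, 1]` → a = [8, 2, 1, 1]
`b = a` → b = [8, 2, 1, 1] (same object as a)
`c = a` → c = [8, 2, 1, 1] (same object as a, b)
`a[0] = 481` → a = [481, 2, 1, 1] (same object as b, c); b = [481, 2, 1, 1] (same object as a, c); c = [481, 2, 1, 1] (same object as a, b)
`b.append(423)` → a = [481, 2, 1, 1, 423] (same object as b, c); b = [481, 2, 1, 1, 423] (same object as a, c); c = [481, 2, 1, 1, 423] (same object as a, b)
`print(a)` → prints [481, 2, 1, 1, 423]
`print(c)` → prints [481, 2, 1, 1, 423]

Answer:
[481, 2, 1, 1, 423]
[481, 2, 1, 1, 423]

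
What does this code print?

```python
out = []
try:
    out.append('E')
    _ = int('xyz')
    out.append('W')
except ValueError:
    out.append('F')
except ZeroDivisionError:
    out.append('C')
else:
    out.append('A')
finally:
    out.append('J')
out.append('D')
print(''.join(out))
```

Execution trace: 'E' (try body) → 'F' (except ValueError) → 'J' (finally) → 'D' (after the try/except). Output: EFJD

Answer: EFJD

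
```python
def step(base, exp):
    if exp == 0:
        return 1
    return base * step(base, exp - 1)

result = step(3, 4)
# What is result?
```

step(3, 4) = 3 * 3 * 3 * 3 = 81

Answer: 81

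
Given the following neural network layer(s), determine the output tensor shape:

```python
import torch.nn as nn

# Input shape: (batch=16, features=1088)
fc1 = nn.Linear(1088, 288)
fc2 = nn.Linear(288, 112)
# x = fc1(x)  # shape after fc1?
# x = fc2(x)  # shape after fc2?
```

Input: (16, 1088) -> after fc1: (16, 288) -> Output: (16, 112)

Answer: (16, 112)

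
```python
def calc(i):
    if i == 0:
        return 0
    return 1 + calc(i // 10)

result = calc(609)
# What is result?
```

Count of digits of 609: 3

Answer: 3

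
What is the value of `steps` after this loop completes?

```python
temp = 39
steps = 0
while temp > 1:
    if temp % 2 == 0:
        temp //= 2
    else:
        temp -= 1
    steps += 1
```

Steps to reduce 39 to 1
`steps` takes the values: 0 → 1 → 2 → 3 → 4 → 5 → 6 → 7 → 8

Answer: 8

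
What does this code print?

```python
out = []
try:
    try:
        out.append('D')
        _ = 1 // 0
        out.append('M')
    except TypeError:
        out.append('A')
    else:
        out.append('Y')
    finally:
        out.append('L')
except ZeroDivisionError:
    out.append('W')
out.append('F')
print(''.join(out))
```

Execution trace: 'D' (try body) → 'L' (finally) → 'W' (outer except ZeroDivisionError) → 'F' (after the try/except). Output: DLWF

Answer: DLWF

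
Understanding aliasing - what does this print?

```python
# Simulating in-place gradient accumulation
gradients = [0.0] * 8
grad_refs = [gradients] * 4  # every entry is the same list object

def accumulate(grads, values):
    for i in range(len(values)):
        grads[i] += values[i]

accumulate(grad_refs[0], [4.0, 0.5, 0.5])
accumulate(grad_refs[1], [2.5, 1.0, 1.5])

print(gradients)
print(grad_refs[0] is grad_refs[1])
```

Key concept: gradient accumulation aliasing.
Step by step:
`gradients = [0.0] * 8` → gradients = [0.0, 0.0, 0.0, 0.0, 0.0, 0.0, 0.0, 0.0]
`grad_refs = [gradients] * 4` → grad_refs = [[0.0, 0.0, 0.0, 0.0, 0.0, 0.0, 0.0, 0.0], [0.0, 0.0, 0.0, 0.0, 0.0, 0.0, 0.0, 0.0], [0.0, 0.0, 0.0, 0.0, 0.0, 0.0, 0.0, 0.0], [0.0, 0.0, 0.0, 0.0, 0.0, 0.0, 0.0, 0.0]]
`accumulate(grad_refs[0], [4.0, 0.5, 0.5])` → gradients = [4.0, 0.5, 0.5, 0.0, 0.0, 0.0, 0.0, 0.0]; grad_refs = [[4.0, 0.5, 0.5, 0.0, 0.0, 0.0, 0.0, 0.0], [4.0, 0.5, 0.5, 0.0, 0.0, 0.0, 0.0, 0.0], [4.0, 0.5, 0.5, 0.0, 0.0, 0.0, 0.0, 0.0], [4.0, 0.5, 0.5, 0.0, 0.0, 0.0, 0.0, 0.0]]
`accumulate(grad_refs[1], [2.5, 1.0, 1.5])` → gradients = [6.5, 1.5, 2.0, 0.0, 0.0, 0.0, 0.0, 0.0]; grad_refs = [[6.5, 1.5, 2.0, 0.0, 0.0, 0.0, 0.0, 0.0], [6.5, 1.5, 2.0, 0.0, 0.0, 0.0, 0.0, 0.0], [6.5, 1.5, 2.0, 0.0, 0.0, 0.0, 0.0, 0.0], [6.5, 1.5, 2.0, 0.0, 0.0, 0.0, 0.0, 0.0]]
`print(gradients)` → prints [6.5, 1.5, 2.0, 0.0, 0.0, 0.0, 0.0, 0.0]
`print(grad_refs[0] is grad_refs[1])` → prints True

Answer:
[6.5, 1.5, 2.0, 0.0, 0.0, 0.0, 0.0, 0.0]
True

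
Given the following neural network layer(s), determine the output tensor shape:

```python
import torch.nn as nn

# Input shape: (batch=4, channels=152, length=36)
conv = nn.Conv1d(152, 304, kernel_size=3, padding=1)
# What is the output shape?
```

Input: (4, 152, 36) -> Output: (4, 304, 36)

Answer: (4, 304, 36)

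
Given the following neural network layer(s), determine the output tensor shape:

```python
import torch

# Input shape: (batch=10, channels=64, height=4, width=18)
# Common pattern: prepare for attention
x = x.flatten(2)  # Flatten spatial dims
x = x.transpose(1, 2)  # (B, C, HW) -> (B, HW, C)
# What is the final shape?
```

Input: (10, 64, 4, 18) -> after flatten(2): (10, 64, 72) -> Output: (10, 72, 64)

Answer: (10, 72, 64)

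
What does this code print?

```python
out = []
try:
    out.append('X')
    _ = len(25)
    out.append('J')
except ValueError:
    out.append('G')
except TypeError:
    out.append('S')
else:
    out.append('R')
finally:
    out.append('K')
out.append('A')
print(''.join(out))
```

Execution trace: 'X' (try body) → 'S' (except TypeError) → 'K' (finally) → 'A' (after the try/except). Output: XSKA

Answer: XSKA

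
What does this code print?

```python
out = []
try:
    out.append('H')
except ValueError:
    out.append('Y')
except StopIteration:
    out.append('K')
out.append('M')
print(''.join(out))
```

Execution trace: 'H' (try body, no exception) → 'M' (after the try/except). Output: HM

Answer: HM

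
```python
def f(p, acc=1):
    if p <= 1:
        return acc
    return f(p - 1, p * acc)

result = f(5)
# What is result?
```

Accumulator trace (n, acc): (5, 1) -> (4, 5) -> (3, 20) -> (2, 60) -> (1, 120) -> return 120

Answer: 120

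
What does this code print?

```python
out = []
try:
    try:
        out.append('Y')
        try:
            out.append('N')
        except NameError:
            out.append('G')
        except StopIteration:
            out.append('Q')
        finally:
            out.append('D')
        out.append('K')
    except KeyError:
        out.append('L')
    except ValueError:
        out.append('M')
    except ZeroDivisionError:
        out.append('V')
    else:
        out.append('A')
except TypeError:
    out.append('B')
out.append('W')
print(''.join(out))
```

Execution trace: 'Y' (try body) → 'N' (inner try body, no exception) → 'D' (inner finally) → 'K' (try body, no exception) → 'A' (else) → 'W' (after the try/except). Output: YNDKAW

Answer: YNDKAW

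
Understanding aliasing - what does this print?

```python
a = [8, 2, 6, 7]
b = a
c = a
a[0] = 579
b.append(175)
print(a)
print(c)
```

Key concept: multiple aliases.
Step by step:
`a = [8, 2, 6, 7]` → a = [8, 2, 6, 7]
`b = a` → b = [8, 2, 6, 7] (same object as a)
`c = a` → c = [8, 2, 6, 7] (same object as a, b)
`a[0] = 579` → a = [579, 2, 6, 7] (same object as b, c); b = [579, 2, 6, 7] (same object as a, c); c = [579, 2, 6, 7] (same object as a, b)
`b.append(175)` → a = [579, 2, 6, 7, 175] (same object as b, c); b = [579, 2, 6, 7, 175] (same object as a, c); c = [579, 2, 6, 7, 175] (same object as a, b)
`print(a)` → prints [579, 2, 6, 7, 175]
`print(c)` → prints [579, 2, 6, 7, 175]

Answer:
[579, 2, 6, 7, 175]
[579, 2, 6, 7, 175]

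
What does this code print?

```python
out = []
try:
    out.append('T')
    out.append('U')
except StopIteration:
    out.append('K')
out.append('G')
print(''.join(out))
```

Execution trace: 'T' (try body) → 'U' (try body, no exception) → 'G' (after the try/except). Output: TUG

Answer: TUG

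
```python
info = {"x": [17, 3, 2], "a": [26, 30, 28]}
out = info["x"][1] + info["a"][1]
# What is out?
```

Trace:
`info = {"x": [17, 3, 2], "a": [26, 30, 28]}` → info = {'x': [17, 3, 2], 'a': [26, 30, 28]}
`out = info["x"][1] + info["a"][1]` → out = 33
So out = 33

Answer: 33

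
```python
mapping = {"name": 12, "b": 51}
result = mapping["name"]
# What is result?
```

Trace:
`mapping = {"name": 12, "b": 51}` → mapping = {'name': 12, 'b': 51}
`result = mapping["name"]` → result = 12
So result = 12

Answer: 12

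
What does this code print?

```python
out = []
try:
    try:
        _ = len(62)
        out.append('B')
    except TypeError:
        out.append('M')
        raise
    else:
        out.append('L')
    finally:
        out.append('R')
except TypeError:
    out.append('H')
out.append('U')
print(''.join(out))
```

Execution trace: 'M' (except TypeError) → 'R' (finally) → 'H' (outer except TypeError) → 'U' (after the try/except). Output: MRHU

Answer: MRHU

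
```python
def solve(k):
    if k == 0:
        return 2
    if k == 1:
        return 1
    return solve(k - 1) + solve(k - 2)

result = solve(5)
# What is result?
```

Build up from base cases: solve(0)=2, solve(1)=1, solve(2)=3, solve(3)=4, solve(4)=7, solve(5)=11

Answer: 11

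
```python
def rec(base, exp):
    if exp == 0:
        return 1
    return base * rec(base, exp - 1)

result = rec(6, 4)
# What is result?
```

rec(6, 4) = 6 * 6 * 6 * 6 = 1296

Answer: 1296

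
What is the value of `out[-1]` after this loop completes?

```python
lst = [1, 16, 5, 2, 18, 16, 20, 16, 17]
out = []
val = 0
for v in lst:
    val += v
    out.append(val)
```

Cumulative sum ends at 111
`out` takes the values: [] → [1] → [1, 17] → [1, 17, 22] → [1, 17, 22, 24] → [1, 17, 22, 24, 42] → [1, 17, 22, 24, 42, 58] → [1, 17, 22, 24, 42, 58, 78] → [1, 17, 22, 24, 42, 58, 78, 94] → [1, 17, 22, 24, 42, 58, 78, 94, 111]
So `out[-1]` = 111

Answer: 111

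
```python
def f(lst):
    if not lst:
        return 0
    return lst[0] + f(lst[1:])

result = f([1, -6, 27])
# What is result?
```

1 + (-6) + 27 + 0 = 22

Answer: 22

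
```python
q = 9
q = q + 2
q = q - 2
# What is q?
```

Trace:
`q = 9` → q = 9
`q = q + 2` → q = 11
`q = q - 2` → q = 9
So q = 9

Answer: 9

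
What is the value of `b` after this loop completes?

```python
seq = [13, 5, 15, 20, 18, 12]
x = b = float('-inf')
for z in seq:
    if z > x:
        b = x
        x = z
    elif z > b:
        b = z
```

Second largest (with repeats) in [13, 5, 15, 20, 18, 12]
`b` takes the values: -inf → 5 → 13 → 15 → 18

Answer: 18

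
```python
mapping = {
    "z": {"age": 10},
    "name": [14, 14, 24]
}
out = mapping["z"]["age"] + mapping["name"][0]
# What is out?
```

Trace:
`mapping = { ...` → mapping = {'z': {'age': 10}, 'name': [14, 14, 24]}
`out = mapping["z"]["age"] + mapping["name"][0]` → out = 24
So out = 24

Answer: 24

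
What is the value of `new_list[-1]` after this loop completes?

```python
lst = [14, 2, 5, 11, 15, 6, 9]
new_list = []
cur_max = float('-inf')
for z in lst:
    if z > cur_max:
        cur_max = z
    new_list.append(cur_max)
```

Running max ends at 15
`new_list` takes the values: [] → [14] → [14, 14] → [14, 14, 14] → [14, 14, 14, 14] → [14, 14, 14, 14, 15] → [14, 14, 14, 14, 15, 15] → [14, 14, 14, 14, 15, 15, 15]
So `new_list[-1]` = 15

Answer: 15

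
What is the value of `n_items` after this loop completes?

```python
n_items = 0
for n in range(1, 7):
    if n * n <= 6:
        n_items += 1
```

Count numbers where n² ≤ 6
`n_items` takes the values: 0 → 1 → 2

Answer: 2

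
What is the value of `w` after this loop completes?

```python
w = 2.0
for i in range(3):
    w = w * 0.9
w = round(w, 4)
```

Exponential decay: 2.0 * 0.9^3
`w` takes the values: 2.0 → 1.8 → 1.62 → 1.458

Answer: 1.458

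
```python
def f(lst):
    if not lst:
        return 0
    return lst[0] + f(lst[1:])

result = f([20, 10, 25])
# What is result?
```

20 + 10 + 25 + 0 = 55

Answer: 55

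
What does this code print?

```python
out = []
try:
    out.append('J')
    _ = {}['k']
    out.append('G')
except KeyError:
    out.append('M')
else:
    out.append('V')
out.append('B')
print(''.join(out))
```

Execution trace: 'J' (try body) → 'M' (except KeyError) → 'B' (after the try/except). Output: JMB

Answer: JMB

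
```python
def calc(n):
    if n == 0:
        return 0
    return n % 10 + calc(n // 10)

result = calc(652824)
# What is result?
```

Sum of digits of 652824: 4 + 2 + 8 + 2 + 5 + 6 = 27

Answer: 27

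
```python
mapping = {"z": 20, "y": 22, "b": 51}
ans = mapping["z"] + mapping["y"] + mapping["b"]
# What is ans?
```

Trace:
`mapping = {"z": 20, "y": 22, "b": 51}` → mapping = {'z': 20, 'y': 22, 'b': 51}
`ans = mapping["z"] + mapping["y"] + mapping["b"]` → ans = 93
So ans = 93

Answer: 93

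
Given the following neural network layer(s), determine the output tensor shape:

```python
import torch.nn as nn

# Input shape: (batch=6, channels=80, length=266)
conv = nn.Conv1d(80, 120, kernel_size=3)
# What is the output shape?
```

Input: (6, 80, 266) -> Output: (6, 120, 264)

Answer: (6, 120, 264)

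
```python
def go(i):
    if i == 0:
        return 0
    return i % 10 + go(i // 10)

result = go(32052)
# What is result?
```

Sum of digits of 32052: 2 + 5 + 0 + 2 + 3 = 12

Answer: 12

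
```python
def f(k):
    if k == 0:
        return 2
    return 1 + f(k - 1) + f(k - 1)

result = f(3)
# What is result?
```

f(k) = 1 + 2·f(k-1), f(0)=2. Closed form: (2+1)·2^3 - 1 = 23.

Answer: 23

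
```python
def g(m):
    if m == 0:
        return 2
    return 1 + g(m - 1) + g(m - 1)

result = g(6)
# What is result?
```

g(m) = 1 + 2·g(m-1), g(0)=2. Closed form: (2+1)·2^6 - 1 = 191.

Answer: 191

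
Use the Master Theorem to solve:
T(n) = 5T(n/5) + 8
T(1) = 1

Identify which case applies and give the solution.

a=5, b=5, f(n)=8. log_5(5) = 1. Since c=0 < 1, Case 1 applies: T(n) = Θ(n^log_b(a)) = O(n).

Answer: O(n) - Case 1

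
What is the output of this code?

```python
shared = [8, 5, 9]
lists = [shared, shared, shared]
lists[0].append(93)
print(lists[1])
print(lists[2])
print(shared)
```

Key concept: list of same reference.
Step by step:
`shared = [8, 5, 9]` → shared = [8, 5, 9]
`lists = [shared, shared, shared]` → lists = [[8, 5, 9], [8, 5, 9], [8, 5, 9]]
`lists[0].append(93)` → shared = [8, 5, 9, 93]; lists = [[8, 5, 9, 93], [8, 5, 9, 93], [8, 5, 9, 93]]
`print(lists[1])` → prints [8, 5, 9, 93]
`print(lists[2])` → prints [8, 5, 9, 93]
`print(shared)` → prints [8, 5, 9, 93]

Answer:
[8, 5, 9, 93]
[8, 5, 9, 93]
[8, 5, 9, 93]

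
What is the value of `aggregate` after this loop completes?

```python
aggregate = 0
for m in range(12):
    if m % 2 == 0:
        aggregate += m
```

Sum of even numbers 0 to 11
`aggregate` takes the values: 0 → 2 → 6 → 12 → 20 → 30

Answer: 30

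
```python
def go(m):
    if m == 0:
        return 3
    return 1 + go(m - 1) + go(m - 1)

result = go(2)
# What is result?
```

go(m) = 1 + 2·go(m-1), go(0)=3. Closed form: (3+1)·2^2 - 1 = 15.

Answer: 15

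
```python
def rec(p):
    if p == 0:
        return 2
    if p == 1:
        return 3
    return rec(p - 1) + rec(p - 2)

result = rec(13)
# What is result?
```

Build up from base cases: rec(0)=2, rec(1)=3, rec(2)=5, rec(3)=8, rec(4)=13, rec(5)=21, rec(6)=34, ..., rec(13)=987

Answer: 987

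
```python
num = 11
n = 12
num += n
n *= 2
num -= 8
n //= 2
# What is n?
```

Trace:
`num = 11` → num = 11
`n = 12` → n = 12
`num += n` → num = 23
`n *= 2` → n = 24
`num -= 8` → num = 15
`n //= 2` → n = 12
So n = 12

Answer: 12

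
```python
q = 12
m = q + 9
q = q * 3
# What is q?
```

Trace:
`q = 12` → q = 12
`m = q + 9` → m = 21
`q = q * 3` → q = 36
So q = 36

Answer: 36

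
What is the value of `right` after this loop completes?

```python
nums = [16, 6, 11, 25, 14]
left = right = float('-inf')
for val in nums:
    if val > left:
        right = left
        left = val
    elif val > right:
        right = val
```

Second largest (with repeats) in [16, 6, 11, 25, 14]
`right` takes the values: -inf → 6 → 11 → 16

Answer: 16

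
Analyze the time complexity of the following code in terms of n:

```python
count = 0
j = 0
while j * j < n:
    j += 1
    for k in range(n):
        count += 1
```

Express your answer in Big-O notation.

Each loop level contributes: √n × n. Multiplying the contributions gives O(n√n).

Answer: O(n√n)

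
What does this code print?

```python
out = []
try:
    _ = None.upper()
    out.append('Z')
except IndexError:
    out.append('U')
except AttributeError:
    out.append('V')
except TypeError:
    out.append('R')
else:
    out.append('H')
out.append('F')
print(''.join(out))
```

Execution trace: 'V' (except AttributeError) → 'F' (after the try/except). Output: VF

Answer: VF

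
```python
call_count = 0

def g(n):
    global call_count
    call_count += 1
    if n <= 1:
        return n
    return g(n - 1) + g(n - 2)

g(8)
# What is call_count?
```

Calls(n) = 1 + Calls(n-1) + Calls(n-2); Calls(0)=Calls(1)=1. For n=8 this gives 67.

Answer: 67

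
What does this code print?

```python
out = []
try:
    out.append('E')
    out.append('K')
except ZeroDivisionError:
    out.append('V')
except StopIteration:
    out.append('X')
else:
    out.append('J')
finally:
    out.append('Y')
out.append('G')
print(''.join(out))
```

Execution trace: 'E' (try body) → 'K' (try body, no exception) → 'J' (else) → 'Y' (finally) → 'G' (after the try/except). Output: EKJYG

Answer: EKJYG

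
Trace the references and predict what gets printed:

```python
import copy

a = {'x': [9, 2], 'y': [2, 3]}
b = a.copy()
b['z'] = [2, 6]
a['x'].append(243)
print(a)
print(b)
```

Key concept: shallow copy of dict with mutable values.
Step by step:
`a = {'x': [9, 2], 'y': [2, 3]}` → a = {'x': [9, 2], 'y': [2, 3]}
`b = a.copy()` → b = {'x': [9, 2], 'y': [2, 3]}
`b['z'] = [2, 6]` → b = {'x': [9, 2], 'y': [2, 3], 'z': [2, 6]}
`a['x'].append(243)` → a = {'x': [9, 2, 243], 'y': [2, 3]}; b = {'x': [9, 2, 243], 'y': [2, 3], 'z': [2, 6]}
`print(a)` → prints {'x': [9, 2, 243], 'y': [2, 3]}
`print(b)` → prints {'x': [9, 2, 243], 'y': [2, 3], 'z': [2, 6]}

Answer:
{'x': [9, 2, 243], 'y': [2, 3]}
{'x': [9, 2, 243], 'y': [2, 3], 'z': [2, 6]}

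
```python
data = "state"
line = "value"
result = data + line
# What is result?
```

Trace:
`data = "state"` → data = 'state'
`line = "value"` → line = 'value'
`result = data + line` → result = 'statevalue'
So result = 'statevalue'

Answer: 'statevalue'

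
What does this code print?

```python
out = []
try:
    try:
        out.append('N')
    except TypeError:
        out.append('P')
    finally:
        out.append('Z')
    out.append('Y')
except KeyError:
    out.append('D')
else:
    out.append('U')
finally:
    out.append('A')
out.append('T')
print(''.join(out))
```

Execution trace: 'N' (inner try body, no exception) → 'Z' (inner finally) → 'Y' (try body, no exception) → 'U' (else) → 'A' (finally) → 'T' (after the try/except). Output: NZYUAT

Answer: NZYUAT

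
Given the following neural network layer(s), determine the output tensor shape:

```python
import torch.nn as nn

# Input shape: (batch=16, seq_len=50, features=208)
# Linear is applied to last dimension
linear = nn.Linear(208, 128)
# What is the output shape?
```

Input: (16, 50, 208) -> Output: (16, 50, 128)

Answer: (16, 50, 128)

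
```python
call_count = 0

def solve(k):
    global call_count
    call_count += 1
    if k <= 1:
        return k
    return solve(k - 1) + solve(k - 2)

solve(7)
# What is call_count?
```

Calls(k) = 1 + Calls(k-1) + Calls(k-2); Calls(0)=Calls(1)=1. For k=7 this gives 41.

Answer: 41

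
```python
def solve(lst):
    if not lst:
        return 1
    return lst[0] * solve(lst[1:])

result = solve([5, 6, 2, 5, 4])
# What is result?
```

Product over [5, 6, 2, 5, 4] = 5 * 6 * 2 * 5 * 4 = 1200

Answer: 1200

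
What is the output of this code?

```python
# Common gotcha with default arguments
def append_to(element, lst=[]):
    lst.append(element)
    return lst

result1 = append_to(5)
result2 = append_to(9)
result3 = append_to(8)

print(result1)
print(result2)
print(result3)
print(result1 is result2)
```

Key concept: mutable default argument gotcha.
Step by step:
`result1 = append_to(5)` → result1 = [5]
`result2 = append_to(9)` → result1 = [5, 9] (same object as result2); result2 = [5, 9] (same object as result1)
`result3 = append_to(8)` → result1 = [5, 9, 8] (same object as result2, result3); result2 = [5, 9, 8] (same object as result1, result3); result3 = [5, 9, 8] (same object as result1, result2)
`print(result1)` → prints [5, 9, 8]
`print(result2)` → prints [5, 9, 8]
`print(result3)` → prints [5, 9, 8]
`print(result1 is result2)` → prints True

Answer:
[5, 9, 8]
[5, 9, 8]
[5, 9, 8]
True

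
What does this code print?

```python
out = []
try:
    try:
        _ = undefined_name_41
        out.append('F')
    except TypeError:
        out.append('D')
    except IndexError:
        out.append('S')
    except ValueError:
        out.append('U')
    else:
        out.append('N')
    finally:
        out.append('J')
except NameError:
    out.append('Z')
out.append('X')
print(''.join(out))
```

Execution trace: 'J' (inner finally) → 'Z' (outer except NameError) → 'X' (after the try/except). Output: JZX

Answer: JZX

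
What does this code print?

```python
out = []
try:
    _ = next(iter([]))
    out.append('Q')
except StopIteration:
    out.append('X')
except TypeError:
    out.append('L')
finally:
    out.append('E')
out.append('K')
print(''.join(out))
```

Execution trace: 'X' (except StopIteration) → 'E' (finally) → 'K' (after the try/except). Output: XEK

Answer: XEK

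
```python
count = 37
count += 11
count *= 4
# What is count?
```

Trace:
`count = 37` → count = 37
`count += 11` → count = 48
`count *= 4` → count = 192
So count = 192

Answer: 192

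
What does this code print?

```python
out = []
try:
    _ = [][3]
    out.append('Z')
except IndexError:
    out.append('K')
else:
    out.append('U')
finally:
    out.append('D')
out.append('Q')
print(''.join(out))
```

Execution trace: 'K' (except IndexError) → 'D' (finally) → 'Q' (after the try/except). Output: KDQ

Answer: KDQ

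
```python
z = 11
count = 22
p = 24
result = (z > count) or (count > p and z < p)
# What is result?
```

Trace:
`z = 11` → z = 11
`count = 22` → count = 22
`p = 24` → p = 24
`result = (z > count) or (count > p and z < p)` → result = False
So result = False

Answer: False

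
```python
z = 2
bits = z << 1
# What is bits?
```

Trace:
`z = 2` → z = 2
`bits = z << 1` → bits = 4
So bits = 4

Answer: 4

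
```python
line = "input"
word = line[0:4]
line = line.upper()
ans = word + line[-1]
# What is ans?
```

Trace:
`line = "input"` → line = 'input'
`word = line[0:4]` → word = 'inpu'
`line = line.upper()` → line = 'INPUT'
`ans = word + line[-1]` → ans = 'inpuT'
So ans = 'inpuT'

Answer: 'inpuT'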